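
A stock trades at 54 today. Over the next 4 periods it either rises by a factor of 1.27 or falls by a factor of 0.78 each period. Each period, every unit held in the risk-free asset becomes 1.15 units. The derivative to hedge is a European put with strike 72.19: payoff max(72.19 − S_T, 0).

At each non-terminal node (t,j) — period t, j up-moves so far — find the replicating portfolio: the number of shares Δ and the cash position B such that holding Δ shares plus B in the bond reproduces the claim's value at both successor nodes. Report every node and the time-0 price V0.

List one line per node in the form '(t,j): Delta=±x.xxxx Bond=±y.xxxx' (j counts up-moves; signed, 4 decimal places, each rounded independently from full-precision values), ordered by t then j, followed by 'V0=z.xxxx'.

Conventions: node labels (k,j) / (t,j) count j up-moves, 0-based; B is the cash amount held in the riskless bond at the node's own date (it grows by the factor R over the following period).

The replicating-portfolio and risk-neutral prices coincide; use p* = (1.15−0.78)/(1.27−0.78) = 0.7551 for the latter.
Payoffs at expiry: V(4,0)=52.2019, V(4,1)=39.6452, V(4,2)=19.2004, V(4,3)=0.0000, V(4,4)=0.0000
(3,0): S=25.6258. Δ = (V_up−V_dn)/(S_up−S_dn) = (39.6452−52.2019)/(32.5448−19.9881) = -1.0000. V = [p*·39.6452 + (1−p*)·52.2019]/1.15 = 37.1481. B = V − Δ·S = 62.7739.
(3,1): S=41.7241. Δ = (V_up−V_dn)/(S_up−S_dn) = (19.2004−39.6452)/(52.9896−32.5448) = -1.0000. V = [p*·19.2004 + (1−p*)·39.6452]/1.15 = 21.0498. B = V − Δ·S = 62.7739.
(3,2): S=67.9353. Δ = (V_up−V_dn)/(S_up−S_dn) = (0.0000−19.2004)/(86.2779−52.9896) = -0.5768. V = [p*·0.0000 + (1−p*)·19.2004]/1.15 = 4.0888. B = V − Δ·S = 43.2734.
(3,3): S=110.6127. Δ = (V_up−V_dn)/(S_up−S_dn) = (0.0000−0.0000)/(140.4781−86.2779) = 0.0000. V = [p*·0.0000 + (1−p*)·0.0000]/1.15 = 0.0000. B = V − Δ·S = 0.0000.
(2,0): S=32.8536. Δ = (V_up−V_dn)/(S_up−S_dn) = (21.0498−37.1481)/(41.7241−25.6258) = -1.0000. V = [p*·21.0498 + (1−p*)·37.1481]/1.15 = 21.7324. B = V − Δ·S = 54.5860.
(2,1): S=53.4924. Δ = (V_up−V_dn)/(S_up−S_dn) = (4.0888−21.0498)/(67.9353−41.7241) = -0.6471. V = [p*·4.0888 + (1−p*)·21.0498]/1.15 = 7.1674. B = V − Δ·S = 41.7818.
(2,2): S=87.0966. Δ = (V_up−V_dn)/(S_up−S_dn) = (0.0000−4.0888)/(110.6127−67.9353) = -0.0958. V = [p*·0.0000 + (1−p*)·4.0888]/1.15 = 0.8707. B = V − Δ·S = 9.2153.
(1,0): S=42.1200. Δ = (V_up−V_dn)/(S_up−S_dn) = (7.1674−21.7324)/(53.4924−32.8536) = -0.7057. V = [p*·7.1674 + (1−p*)·21.7324]/1.15 = 9.3342. B = V − Δ·S = 39.0587.
(1,1): S=68.5800. Δ = (V_up−V_dn)/(S_up−S_dn) = (0.8707−7.1674)/(87.0966−53.4924) = -0.1874. V = [p*·0.8707 + (1−p*)·7.1674]/1.15 = 2.0981. B = V − Δ·S = 14.9485.
(0,0): S=54.0000. Δ = (V_up−V_dn)/(S_up−S_dn) = (2.0981−9.3342)/(68.5800−42.1200) = -0.2735. V = [p*·2.0981 + (1−p*)·9.3342]/1.15 = 3.3654. B = V − Δ·S = 18.1331.
Sanity check at the root: Δ(0,0)·S0 + B(0,0) reproduces V0 = 3.3654.

(0,0): Delta=-0.2735 Bond=18.1331
(1,0): Delta=-0.7057 Bond=39.0587
(1,1): Delta=-0.1874 Bond=14.9485
(2,0): Delta=-1.0000 Bond=54.5860
(2,1): Delta=-0.6471 Bond=41.7818
(2,2): Delta=-0.0958 Bond=9.2153
(3,0): Delta=-1.0000 Bond=62.7739
(3,1): Delta=-1.0000 Bond=62.7739
(3,2): Delta=-0.5768 Bond=43.2734
(3,3): Delta=0.0000 Bond=0.0000
V0=3.3654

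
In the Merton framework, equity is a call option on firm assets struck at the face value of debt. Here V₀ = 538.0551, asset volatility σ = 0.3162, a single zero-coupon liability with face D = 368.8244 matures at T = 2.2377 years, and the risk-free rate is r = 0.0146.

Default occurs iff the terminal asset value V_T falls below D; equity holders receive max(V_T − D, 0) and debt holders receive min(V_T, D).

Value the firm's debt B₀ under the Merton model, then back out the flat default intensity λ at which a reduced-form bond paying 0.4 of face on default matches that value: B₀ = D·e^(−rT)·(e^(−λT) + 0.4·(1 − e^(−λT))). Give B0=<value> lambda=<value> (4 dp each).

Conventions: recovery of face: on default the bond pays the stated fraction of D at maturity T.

Equity is a call on the firm's assets struck at D = 368.8244:
d₁ = [ln(V₀/D) + (r + σ²/2)T] / (σ√T)
   = [ln(538.0551/368.8244) + (0.0146 + 0.5·0.3162²)·2.2377] / (0.3162·√2.2377)
   = [0.377640 + 0.144536] / 0.473002 = 1.103962
d₂ = d₁ − σ√T = 1.103962 − 0.473002 = 0.630960
N(d₁) = 0.865195,  N(d₂) = 0.735967,  e^(−rT) = 0.967857
E₀ = V₀·N(d₁) − D·e^(−rT)·N(d₂)
   = 538.0551·0.865195 − 368.8244·0.967857·0.735967 = 202.805040
B₀ = V₀ − E₀ = 538.0551 − 202.805040 = 335.250060
e^(−λT) = (B₀·e^(rT)/D − 0.4)/(1 − 0.4) = (335.2501·1.033210/368.8244 − 0.4)/0.6 = 0.89859376
λ = −ln(0.89859376)/2.2377 = 0.047783

B0=335.2501 lambda=0.0478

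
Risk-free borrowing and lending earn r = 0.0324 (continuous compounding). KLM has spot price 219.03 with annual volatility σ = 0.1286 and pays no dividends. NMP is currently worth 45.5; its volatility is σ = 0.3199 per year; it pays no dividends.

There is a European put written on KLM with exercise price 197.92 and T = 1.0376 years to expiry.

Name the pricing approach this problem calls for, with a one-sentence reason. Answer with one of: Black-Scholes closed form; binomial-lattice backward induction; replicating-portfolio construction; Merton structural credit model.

framework: Black-Scholes closed form

Key observation: a European-exercise option on KLM struck at 197.92 — a GBM underlying with constant parameters — admits an analytic price: the data contain no early exercise, no discrete tree, no debt structure.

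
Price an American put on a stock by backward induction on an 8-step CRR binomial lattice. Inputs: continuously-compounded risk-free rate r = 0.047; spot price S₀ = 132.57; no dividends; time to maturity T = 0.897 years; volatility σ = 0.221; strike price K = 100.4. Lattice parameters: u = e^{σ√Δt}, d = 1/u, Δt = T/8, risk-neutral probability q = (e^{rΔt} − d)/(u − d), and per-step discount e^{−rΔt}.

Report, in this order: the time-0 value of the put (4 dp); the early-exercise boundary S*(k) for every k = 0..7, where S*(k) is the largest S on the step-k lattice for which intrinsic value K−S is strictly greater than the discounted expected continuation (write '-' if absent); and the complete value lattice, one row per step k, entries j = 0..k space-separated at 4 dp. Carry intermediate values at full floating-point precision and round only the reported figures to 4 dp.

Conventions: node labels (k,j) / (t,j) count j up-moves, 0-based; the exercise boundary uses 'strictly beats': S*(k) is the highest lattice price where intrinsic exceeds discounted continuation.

price = 0.6457
boundary = - - - - - - 85.0380 91.5697
tree:
0.6457
1.1554 0.1765
2.0374 0.3438 0.0221
3.5280 0.6666 0.0459 0.0000
5.9686 1.2856 0.0956 0.0000 0.0000
9.7884 2.4634 0.1991 0.0000 0.0000 0.0000
15.3620 4.6850 0.4145 0.0000 0.0000 0.0000 0.0000
21.4277 8.8303 0.8630 0.0000 0.0000 0.0000 0.0000 0.0000
27.0608 15.3620 1.7969 0.0000 0.0000 0.0000 0.0000 0.0000 0.0000

Δt=0.11213, u=1.07681, d=0.92867, q=0.51718, disc=e^(-rΔt)=0.99474
k=8 terminal: V=max(K-S,0) → 27.0608 15.3620 1.7969 0.0000 0.0000 0.0000 0.0000 0.0000 0.0000
k=7: j=0 S=78.9723 intr=21.4277 cont=20.9000 V=21.4277[EX]; j=1 S=91.5697 intr=8.8303 cont=8.3026 V=8.8303[EX]; j=2 S=106.1767 intr=0.0000 cont=0.8630 V=0.8630[hold]; j=3 S=123.1138 intr=0.0000 cont=0.0000 V=0.0000[hold]; j=4 S=142.7526 intr=0.0000 cont=0.0000 V=0.0000[hold]; j=5 S=165.5241 intr=0.0000 cont=0.0000 V=0.0000[hold]; j=6 S=191.9281 intr=0.0000 cont=0.0000 V=0.0000[hold]; j=7 S=222.5440 intr=0.0000 cont=0.0000 V=0.0000[hold]  S*(7)=91.5697
k=6: j=0 S=85.0380 intr=15.3620 cont=14.8342 V=15.3620[EX]; j=1 S=98.6031 intr=1.7969 cont=4.6850 V=4.6850[hold]; j=2 S=114.3320 intr=0.0000 cont=0.4145 V=0.4145[hold]; j=3 S=132.5700 intr=0.0000 cont=0.0000 V=0.0000[hold]; j=4 S=153.7172 intr=0.0000 cont=0.0000 V=0.0000[hold]; j=5 S=178.2378 intr=0.0000 cont=0.0000 V=0.0000[hold]; j=6 S=206.6699 intr=0.0000 cont=0.0000 V=0.0000[hold]  S*(6)=85.0380
k=5: j=0 S=91.5697 intr=8.8303 cont=9.7884 V=9.7884[hold]; j=1 S=106.1767 intr=0.0000 cont=2.4634 V=2.4634[hold]; j=2 S=123.1138 intr=0.0000 cont=0.1991 V=0.1991[hold]; j=3 S=142.7526 intr=0.0000 cont=0.0000 V=0.0000[hold]; j=4 S=165.5241 intr=0.0000 cont=0.0000 V=0.0000[hold]; j=5 S=191.9281 intr=0.0000 cont=0.0000 V=0.0000[hold]  S*(5)=-
k=4: j=0 S=98.6031 intr=1.7969 cont=5.9686 V=5.9686[hold]; j=1 S=114.3320 intr=0.0000 cont=1.2856 V=1.2856[hold]; j=2 S=132.5700 intr=0.0000 cont=0.0956 V=0.0956[hold]; j=3 S=153.7172 intr=0.0000 cont=0.0000 V=0.0000[hold]; j=4 S=178.2378 intr=0.0000 cont=0.0000 V=0.0000[hold]  S*(4)=-
k=3: j=0 S=106.1767 intr=0.0000 cont=3.5280 V=3.5280[hold]; j=1 S=123.1138 intr=0.0000 cont=0.6666 V=0.6666[hold]; j=2 S=142.7526 intr=0.0000 cont=0.0459 V=0.0459[hold]; j=3 S=165.5241 intr=0.0000 cont=0.0000 V=0.0000[hold]  S*(3)=-
k=2: j=0 S=114.3320 intr=0.0000 cont=2.0374 V=2.0374[hold]; j=1 S=132.5700 intr=0.0000 cont=0.3438 V=0.3438[hold]; j=2 S=153.7172 intr=0.0000 cont=0.0221 V=0.0221[hold]  S*(2)=-
k=1: j=0 S=123.1138 intr=0.0000 cont=1.1554 V=1.1554[hold]; j=1 S=142.7526 intr=0.0000 cont=0.1765 V=0.1765[hold]  S*(1)=-
k=0: j=0 S=132.5700 intr=0.0000 cont=0.6457 V=0.6457[hold]  S*(0)=-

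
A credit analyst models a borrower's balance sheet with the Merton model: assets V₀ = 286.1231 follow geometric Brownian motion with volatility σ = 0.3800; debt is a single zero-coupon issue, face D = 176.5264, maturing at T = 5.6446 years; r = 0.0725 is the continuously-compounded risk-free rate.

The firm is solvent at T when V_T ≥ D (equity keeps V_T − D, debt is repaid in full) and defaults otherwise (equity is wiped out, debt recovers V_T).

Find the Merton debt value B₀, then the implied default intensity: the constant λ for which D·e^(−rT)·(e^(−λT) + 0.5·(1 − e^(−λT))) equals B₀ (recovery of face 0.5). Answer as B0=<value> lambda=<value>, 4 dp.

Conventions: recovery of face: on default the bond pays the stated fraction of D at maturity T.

B0=104.0287 lambda=0.0452

Equity is a call on the firm's assets struck at D = 176.5264:
d₁ = [ln(V₀/D) + (r + σ²/2)T] / (σ√T)
   = [ln(286.1231/176.5264) + (0.0725 + 0.5·0.3800²)·5.6446] / (0.3800·√5.6446)
   = [0.482952 + 0.816774] / 0.902818 = 1.439632
d₂ = d₁ − σ√T = 1.439632 − 0.902818 = 0.536814
N(d₁) = 0.925014,  N(d₂) = 0.704302,  e^(−rT) = 0.664159
E₀ = V₀·N(d₁) − D·e^(−rT)·N(d₂)
   = 286.1231·0.925014 − 176.5264·0.664159·0.704302 = 182.094434
B₀ = V₀ − E₀ = 286.1231 − 182.094434 = 104.028666
e^(−λT) = (B₀·e^(rT)/D − 0.5)/(1 − 0.5) = (104.0287·1.505663/176.5264 − 0.5)/0.5 = 0.77460358
λ = −ln(0.77460358)/5.6446 = 0.045247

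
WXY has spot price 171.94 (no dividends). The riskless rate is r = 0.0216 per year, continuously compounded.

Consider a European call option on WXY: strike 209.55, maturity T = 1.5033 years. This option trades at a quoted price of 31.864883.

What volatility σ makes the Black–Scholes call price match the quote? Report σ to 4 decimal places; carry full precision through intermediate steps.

sigma = 0.5074

At σ = 0.5074 the Black–Scholes value reproduces the quote:
σ√T = 0.5074·√1.5033 = 0.622119
d₁ = (ln(S/K) + (r+σ²/2)T) / (σ√T) = (ln(171.94/209.55) + (0.0216+0.5074²/2)·1.5033) / 0.622119 = (-0.197817 + 0.225987) / 0.622119 = 0.045281
d₂ = d₁ − σ√T = 0.045281 − 0.622119 = -0.576837
e^{−rT} = 0.968050
N(d₁) = 0.518058,  N(d₂) = 0.282025
V = S·N(d₁) − K·e^{−rT}·N(d₂) = 89.074972 − 57.210088 = 31.864883 (the quoted price), and the Black–Scholes price is strictly increasing in σ, so σ is unique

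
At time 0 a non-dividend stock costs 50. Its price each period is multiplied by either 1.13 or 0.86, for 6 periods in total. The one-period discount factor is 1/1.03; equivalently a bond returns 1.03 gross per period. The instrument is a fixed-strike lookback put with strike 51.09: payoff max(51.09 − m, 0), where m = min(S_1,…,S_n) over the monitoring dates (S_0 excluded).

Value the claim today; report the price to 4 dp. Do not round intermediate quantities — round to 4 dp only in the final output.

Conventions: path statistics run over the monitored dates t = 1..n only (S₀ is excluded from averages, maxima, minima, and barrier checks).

Set p* = 0.6296 (from d < R < u); the path-dependent value is the discounted p*-expectation over all price paths.
Enumerate all 2^6 = 64 price paths (U = up ×1.13, D = down ×0.86); each path with k up-moves has probability p*^k·(1−p*)^(6−k).
DDDDDD: m=20.2284, payoff=30.8616, prob=0.002581
UDDDDD: m=26.5791, payoff=24.5109, prob=0.004388
DUDDDD: m=26.5791, payoff=24.5109, prob=0.004388
UUDDDD: m=34.9237, payoff=16.1663, prob=0.007460
DDUDDD: m=26.5791, payoff=24.5109, prob=0.004388
UDUDDD: m=34.9237, payoff=16.1663, prob=0.007460
DUUDDD: m=34.9237, payoff=16.1663, prob=0.007460
UUUDDD: m=45.8882, payoff=5.2018, prob=0.012681
DDDUDD: m=26.5791, payoff=24.5109, prob=0.004388
UDDUDD: m=34.9237, payoff=16.1663, prob=0.007460
DUDUDD: m=34.9237, payoff=16.1663, prob=0.007460
UUDUDD: m=45.8882, payoff=5.2018, prob=0.012681
DDUUDD: m=34.9237, payoff=16.1663, prob=0.007460
UDUUDD: m=45.8882, payoff=5.2018, prob=0.012681
DUUUDD: m=43.0000, payoff=8.0900, prob=0.012681
UUUUDD: m=56.5000, payoff=0.0000, prob=0.021558
DDDDUD: m=26.5791, payoff=24.5109, prob=0.004388
UDDDUD: m=34.9237, payoff=16.1663, prob=0.007460
DUDDUD: m=34.9237, payoff=16.1663, prob=0.007460
UUDDUD: m=45.8882, payoff=5.2018, prob=0.012681
DDUDUD: m=34.9237, payoff=16.1663, prob=0.007460
UDUDUD: m=45.8882, payoff=5.2018, prob=0.012681
DUUDUD: m=43.0000, payoff=8.0900, prob=0.012681
UUUDUD: m=56.5000, payoff=0.0000, prob=0.021558
DDDUUD: m=31.8028, payoff=19.2872, prob=0.007460
UDDUUD: m=41.7874, payoff=9.3026, prob=0.012681
DUDUUD: m=41.7874, payoff=9.3026, prob=0.012681
UUDUUD: m=54.9067, payoff=0.0000, prob=0.021558
DDUUUD: m=36.9800, payoff=14.1100, prob=0.012681
UDUUUD: m=48.5900, payoff=2.5000, prob=0.021558
DUUUUD: m=43.0000, payoff=8.0900, prob=0.021558
UUUUUD: m=56.5000, payoff=0.0000, prob=0.036649
DDDDDU: m=23.5214, payoff=27.5686, prob=0.004388
UDDDDU: m=30.9060, payoff=20.1840, prob=0.007460
DUDDDU: m=30.9060, payoff=20.1840, prob=0.007460
UUDDDU: m=40.6090, payoff=10.4810, prob=0.012681
DDUDDU: m=30.9060, payoff=20.1840, prob=0.007460
UDUDDU: m=40.6090, payoff=10.4810, prob=0.012681
DUUDDU: m=40.6090, payoff=10.4810, prob=0.012681
UUUDDU: m=53.3583, payoff=0.0000, prob=0.021558
DDDUDU: m=30.9060, payoff=20.1840, prob=0.007460
UDDUDU: m=40.6090, payoff=10.4810, prob=0.012681
DUDUDU: m=40.6090, payoff=10.4810, prob=0.012681
UUDUDU: m=53.3583, payoff=0.0000, prob=0.021558
DDUUDU: m=36.9800, payoff=14.1100, prob=0.012681
UDUUDU: m=48.5900, payoff=2.5000, prob=0.021558
DUUUDU: m=43.0000, payoff=8.0900, prob=0.021558
UUUUDU: m=56.5000, payoff=0.0000, prob=0.036649
DDDDUU: m=27.3504, payoff=23.7396, prob=0.007460
UDDDUU: m=35.9372, payoff=15.1528, prob=0.012681
DUDDUU: m=35.9372, payoff=15.1528, prob=0.012681
UUDDUU: m=47.2198, payoff=3.8702, prob=0.021558
DDUDUU: m=35.9372, payoff=15.1528, prob=0.012681
UDUDUU: m=47.2198, payoff=3.8702, prob=0.021558
DUUDUU: m=43.0000, payoff=8.0900, prob=0.021558
UUUDUU: m=56.5000, payoff=0.0000, prob=0.036649
DDDUUU: m=31.8028, payoff=19.2872, prob=0.012681
UDDUUU: m=41.7874, payoff=9.3026, prob=0.021558
DUDUUU: m=41.7874, payoff=9.3026, prob=0.021558
UUDUUU: m=54.9067, payoff=0.0000, prob=0.036649
DDUUUU: m=36.9800, payoff=14.1100, prob=0.021558
UDUUUU: m=48.5900, payoff=2.5000, prob=0.036649
DUUUUU: m=43.0000, payoff=8.0900, prob=0.036649
UUUUUU: m=56.5000, payoff=0.0000, prob=0.062303
Price = Σ prob·payoff / R^6 = 7.252683 / 1.194052 = 6.0740

price = 6.0740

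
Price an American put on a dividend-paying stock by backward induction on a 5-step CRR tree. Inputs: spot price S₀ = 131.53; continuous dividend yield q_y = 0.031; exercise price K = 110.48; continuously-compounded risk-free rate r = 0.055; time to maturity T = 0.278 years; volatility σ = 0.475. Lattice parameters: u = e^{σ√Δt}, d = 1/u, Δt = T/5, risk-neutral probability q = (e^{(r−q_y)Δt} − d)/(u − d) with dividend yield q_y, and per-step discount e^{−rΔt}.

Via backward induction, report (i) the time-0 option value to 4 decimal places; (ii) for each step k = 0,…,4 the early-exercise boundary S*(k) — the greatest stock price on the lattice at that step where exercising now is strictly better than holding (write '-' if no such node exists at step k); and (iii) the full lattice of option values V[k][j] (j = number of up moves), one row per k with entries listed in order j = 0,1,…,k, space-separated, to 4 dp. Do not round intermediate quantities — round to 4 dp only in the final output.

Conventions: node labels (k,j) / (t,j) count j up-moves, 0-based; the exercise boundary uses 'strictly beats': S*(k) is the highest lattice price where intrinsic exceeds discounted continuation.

Δt=0.05560, u=1.11852, d=0.89404, q=0.47798, disc=e^(-rΔt)=0.99695
k=5 terminal: V=max(K-S,0) → 35.3501 16.4866 0.0000 0.0000 0.0000 0.0000
k=4: j=0 S=84.0340 intr=26.4460 cont=26.2534 V=26.4460[EX]; j=1 S=105.1332 intr=5.3468 cont=8.5801 V=8.5801[hold]; j=2 S=131.5300 intr=0.0000 cont=0.0000 V=0.0000[hold]; j=3 S=164.5545 intr=0.0000 cont=0.0000 V=0.0000[hold]; j=4 S=205.8707 intr=0.0000 cont=0.0000 V=0.0000[hold]  S*(4)=84.0340
k=3: j=0 S=93.9934 intr=16.4866 cont=17.8518 V=17.8518[hold]; j=1 S=117.5932 intr=0.0000 cont=4.4653 V=4.4653[hold]; j=2 S=147.1185 intr=0.0000 cont=0.0000 V=0.0000[hold]; j=3 S=184.0569 intr=0.0000 cont=0.0000 V=0.0000[hold]  S*(3)=-
k=2: j=0 S=105.1332 intr=5.3468 cont=11.4184 V=11.4184[hold]; j=1 S=131.5300 intr=0.0000 cont=2.3239 V=2.3239[hold]; j=2 S=164.5545 intr=0.0000 cont=0.0000 V=0.0000[hold]  S*(2)=-
k=1: j=0 S=117.5932 intr=0.0000 cont=7.0499 V=7.0499[hold]; j=1 S=147.1185 intr=0.0000 cont=1.2094 V=1.2094[hold]  S*(1)=-
k=0: j=0 S=131.5300 intr=0.0000 cont=4.2453 V=4.2453[hold]  S*(0)=-

price = 4.2453
boundary = - - - - 84.0340
tree:
4.2453
7.0499 1.2094
11.4184 2.3239 0.0000
17.8518 4.4653 0.0000 0.0000
26.4460 8.5801 0.0000 0.0000 0.0000
35.3501 16.4866 0.0000 0.0000 0.0000 0.0000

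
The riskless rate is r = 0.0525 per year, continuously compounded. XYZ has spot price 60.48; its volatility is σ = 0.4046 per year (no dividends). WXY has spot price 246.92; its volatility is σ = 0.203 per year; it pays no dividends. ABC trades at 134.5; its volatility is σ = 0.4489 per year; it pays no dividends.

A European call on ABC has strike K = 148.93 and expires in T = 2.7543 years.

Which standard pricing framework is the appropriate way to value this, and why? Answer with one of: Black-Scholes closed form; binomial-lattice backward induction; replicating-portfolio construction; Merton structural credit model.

framework: Black-Scholes closed form

Key observation: the strike-148.93 call on ABC is European-exercise on a continuously-modelled lognormal underlying, so its value is a single closed-form evaluation.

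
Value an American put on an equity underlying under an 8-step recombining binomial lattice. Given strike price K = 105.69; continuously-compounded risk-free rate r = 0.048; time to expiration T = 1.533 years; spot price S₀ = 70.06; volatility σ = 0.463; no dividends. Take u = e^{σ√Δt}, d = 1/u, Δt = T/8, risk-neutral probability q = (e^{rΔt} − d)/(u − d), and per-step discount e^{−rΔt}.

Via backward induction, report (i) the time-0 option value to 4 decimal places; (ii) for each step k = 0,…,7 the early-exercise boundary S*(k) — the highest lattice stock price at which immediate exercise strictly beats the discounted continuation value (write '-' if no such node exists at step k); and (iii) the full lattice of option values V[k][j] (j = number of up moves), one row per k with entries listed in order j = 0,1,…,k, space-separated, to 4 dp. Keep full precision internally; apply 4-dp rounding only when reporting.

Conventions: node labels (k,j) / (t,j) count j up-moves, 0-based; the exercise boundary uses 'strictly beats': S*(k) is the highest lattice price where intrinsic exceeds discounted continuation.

params: Δt=0.19162 u=1.22468 d=0.81654 q=0.47214 e^(-rΔt)=0.99084
t_8 payoffs: 91.8450 84.9247 74.5455 58.9783 35.6300 0.6114 0.0000 0.0000 0.0000
t_7: node(7,0) S=16.9557 payoff=88.7343 vs cont=87.7666 → 88.7343 [stop]  node(7,1) S=25.4308 payoff=80.2592 vs cont=79.2915 → 80.2592 [stop]  node(7,2) S=38.1421 payoff=67.5479 vs cont=66.5803 → 67.5479 [stop]  node(7,3) S=57.2069 payoff=48.4831 vs cont=47.5155 → 48.4831 [stop]  node(7,4) S=85.8010 payoff=19.8890 vs cont=18.9214 → 19.8890 [stop]  node(7,5) S=128.6875 payoff=0.0000 vs cont=0.3198 → 0.3198 [wait]  node(7,6) S=193.0102 payoff=0.0000 vs cont=0.0000 → 0.0000 [wait]  node(7,7) S=289.4839 payoff=0.0000 vs cont=0.0000 → 0.0000 [wait]  ⇒ S*(7)=85.8010
t_6: node(6,0) S=20.7653 payoff=84.9247 vs cont=83.9570 → 84.9247 [stop]  node(6,1) S=31.1445 payoff=74.5455 vs cont=73.5778 → 74.5455 [stop]  node(6,2) S=46.7117 payoff=58.9783 vs cont=58.0106 → 58.9783 [stop]  node(6,3) S=70.0600 payoff=35.6300 vs cont=34.6623 → 35.6300 [stop]  node(6,4) S=105.0786 payoff=0.6114 vs cont=10.5520 → 10.5520 [wait]  node(6,5) S=157.6007 payoff=0.0000 vs cont=0.1673 → 0.1673 [wait]  node(6,6) S=236.3754 payoff=0.0000 vs cont=0.0000 → 0.0000 [wait]  ⇒ S*(6)=70.0600
t_5: node(5,0) S=25.4308 payoff=80.2592 vs cont=79.2915 → 80.2592 [stop]  node(5,1) S=38.1421 payoff=67.5479 vs cont=66.5803 → 67.5479 [stop]  node(5,2) S=57.2069 payoff=48.4831 vs cont=47.5155 → 48.4831 [stop]  node(5,3) S=85.8010 payoff=19.8890 vs cont=23.5718 → 23.5718 [wait]  node(5,4) S=128.6875 payoff=0.0000 vs cont=5.5972 → 5.5972 [wait]  node(5,5) S=193.0102 payoff=0.0000 vs cont=0.0875 → 0.0875 [wait]  ⇒ S*(5)=57.2069
t_4: node(4,0) S=31.1445 payoff=74.5455 vs cont=73.5778 → 74.5455 [stop]  node(4,1) S=46.7117 payoff=58.9783 vs cont=58.0106 → 58.9783 [stop]  node(4,2) S=70.0600 payoff=35.6300 vs cont=36.3852 → 36.3852 [wait]  node(4,3) S=105.0786 payoff=0.6114 vs cont=14.9471 → 14.9471 [wait]  node(4,4) S=157.6007 payoff=0.0000 vs cont=2.9684 → 2.9684 [wait]  ⇒ S*(4)=46.7117
t_3: node(3,0) S=38.1421 payoff=67.5479 vs cont=66.5803 → 67.5479 [stop]  node(3,1) S=57.2069 payoff=48.4831 vs cont=47.8688 → 48.4831 [stop]  node(3,2) S=85.8010 payoff=19.8890 vs cont=26.0229 → 26.0229 [wait]  node(3,3) S=128.6875 payoff=0.0000 vs cont=9.2063 → 9.2063 [wait]  ⇒ S*(3)=57.2069
t_2: node(2,0) S=46.7117 payoff=58.9783 vs cont=58.0106 → 58.9783 [stop]  node(2,1) S=70.0600 payoff=35.6300 vs cont=37.5319 → 37.5319 [wait]  node(2,2) S=105.0786 payoff=0.6114 vs cont=17.9175 → 17.9175 [wait]  ⇒ S*(2)=46.7117
t_1: node(1,0) S=57.2069 payoff=48.4831 vs cont=48.4052 → 48.4831 [stop]  node(1,1) S=85.8010 payoff=19.8890 vs cont=28.0122 → 28.0122 [wait]  ⇒ S*(1)=57.2069
t_0: node(0,0) S=70.0600 payoff=35.6300 vs cont=38.4625 → 38.4625 [wait]  ⇒ S*(0)=-

price = 38.4625
boundary = - 57.2069 46.7117 57.2069 46.7117 57.2069 70.0600 85.8010
tree:
38.4625
48.4831 28.0122
58.9783 37.5319 17.9175
67.5479 48.4831 26.0229 9.2063
74.5455 58.9783 36.3852 14.9471 2.9684
80.2592 67.5479 48.4831 23.5718 5.5972 0.0875
84.9247 74.5455 58.9783 35.6300 10.5520 0.1673 0.0000
88.7343 80.2592 67.5479 48.4831 19.8890 0.3198 0.0000 0.0000
91.8450 84.9247 74.5455 58.9783 35.6300 0.6114 0.0000 0.0000 0.0000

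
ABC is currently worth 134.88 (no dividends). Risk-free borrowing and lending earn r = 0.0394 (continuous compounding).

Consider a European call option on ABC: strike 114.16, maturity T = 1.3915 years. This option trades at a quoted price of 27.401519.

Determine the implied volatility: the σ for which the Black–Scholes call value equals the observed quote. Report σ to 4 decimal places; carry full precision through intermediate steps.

sigma = 0.1289

At σ = 0.1289 the Black–Scholes value reproduces the quote:
σ√T = 0.1289·√1.3915 = 0.152053
d₁ = (ln(S/K) + (r+σ²/2)T) / (σ√T) = (ln(134.88/114.16) + (0.0394+0.1289²/2)·1.3915) / 0.152053 = (0.166785 + 0.066385) / 0.152053 = 1.533478
d₂ = d₁ − σ√T = 1.533478 − 0.152053 = 1.381425
e^{−rT} = 0.946651
N(d₁) = 0.937421,  N(d₂) = 0.916426
V = S·N(d₁) − K·e^{−rT}·N(d₂) = 126.439334 − 99.037814 = 27.401519 (matching the quote); vega is positive throughout, so no other σ reproduces this price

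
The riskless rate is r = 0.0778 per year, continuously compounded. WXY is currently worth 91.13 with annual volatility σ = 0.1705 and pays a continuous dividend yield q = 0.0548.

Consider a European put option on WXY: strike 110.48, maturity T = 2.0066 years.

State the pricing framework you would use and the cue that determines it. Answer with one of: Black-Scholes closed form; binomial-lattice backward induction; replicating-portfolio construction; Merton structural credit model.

framework: Black-Scholes closed form

Key observation: a European claim on WXY (strike 110.48) — a lognormal (GBM) underlying with constant rate and volatility — has an exact closed-form value; no lattice or capital structure is involved.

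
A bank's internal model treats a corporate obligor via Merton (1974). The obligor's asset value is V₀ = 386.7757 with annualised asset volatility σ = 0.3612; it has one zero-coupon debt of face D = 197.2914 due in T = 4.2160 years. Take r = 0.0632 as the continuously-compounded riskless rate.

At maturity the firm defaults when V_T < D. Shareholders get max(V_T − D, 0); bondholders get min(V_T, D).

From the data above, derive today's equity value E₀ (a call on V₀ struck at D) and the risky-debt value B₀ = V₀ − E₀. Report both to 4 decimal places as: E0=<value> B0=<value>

E0=243.9848 B0=142.7909

With assets at 386.7757 and a single debt payment of 197.2914 at 4.2160 years:
d₁ = [ln(V₀/D) + (r + σ²/2)T] / (σ√T)
   = [ln(386.7757/197.2914) + (0.0632 + 0.5·0.3612²)·4.2160] / (0.3612·√4.2160)
   = [0.673163 + 0.541472] / 0.741648 = 1.637751
d₂ = d₁ − σ√T = 1.637751 − 0.741648 = 0.896103
N(d₁) = 0.949263,  N(d₂) = 0.814901,  e^(−rT) = 0.766093
E₀ = V₀·N(d₁) − D·e^(−rT)·N(d₂)
   = 386.7757·0.949263 − 197.2914·0.766093·0.814901 = 243.984825
B₀ = V₀ − E₀ = 386.7757 − 243.984825 = 142.790875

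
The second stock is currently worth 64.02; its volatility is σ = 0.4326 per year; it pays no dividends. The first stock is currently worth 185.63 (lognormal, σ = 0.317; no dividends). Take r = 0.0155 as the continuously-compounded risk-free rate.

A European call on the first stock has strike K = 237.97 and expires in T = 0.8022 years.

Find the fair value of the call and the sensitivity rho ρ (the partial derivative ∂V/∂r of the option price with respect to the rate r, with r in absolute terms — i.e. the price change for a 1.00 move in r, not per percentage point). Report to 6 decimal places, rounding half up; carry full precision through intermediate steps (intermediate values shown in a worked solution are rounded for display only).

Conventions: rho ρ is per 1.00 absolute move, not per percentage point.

price = 6.706397
ρ = 31.160674

σ√T = 0.317·√0.8022 = 0.283923
d₁ = (ln(S/K) + (r+σ²/2)T) / (σ√T) = (ln(185.63/237.97) + (0.0155+0.317²/2)·0.8022) / 0.283923 = (-0.248389 + 0.052740) / 0.283923 = -0.689091
d₂ = d₁ − σ√T = -0.689091 − 0.283923 = -0.973015
e^{−rT} = 0.987643
N(d₁) = 0.245383,  N(d₂) = 0.165273
Call price V = S·N(d₁) − K·e^{−rT}·N(d₂) = 45.550418 − 38.844021 = 6.706397
ρ = K·T·e^{−rT}·N(d₂) = 31.160674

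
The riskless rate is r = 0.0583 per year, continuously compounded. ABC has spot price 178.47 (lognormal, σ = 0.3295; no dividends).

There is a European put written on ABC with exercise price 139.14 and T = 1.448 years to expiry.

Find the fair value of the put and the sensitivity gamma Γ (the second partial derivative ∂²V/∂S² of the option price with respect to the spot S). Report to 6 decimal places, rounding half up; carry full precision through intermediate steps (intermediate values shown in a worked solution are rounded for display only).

price = 6.618902
Γ = 0.003286

σ√T = 0.3295·√1.448 = 0.396497
d₁ = (ln(S/K) + (r+σ²/2)T) / (σ√T) = (ln(178.47/139.14) + (0.0583+0.3295²/2)·1.448) / 0.396497 = (0.248940 + 0.163023) / 0.396497 = 1.039007
d₂ = d₁ − σ√T = 1.039007 − 0.396497 = 0.642511
e^{−rT} = 0.919047
N(−d₁) = 0.149401,  N(−d₂) = 0.260271
Put price V = K·e^{−rT}·N(−d₂) − S·N(−d₁) = 33.282431 − 26.663530 = 6.618902
φ(d₁) = (1/√(2π))·e^{−d₁²/2} = 0.232537
Γ = φ(d₁) / (S·σ·√T) = 0.003286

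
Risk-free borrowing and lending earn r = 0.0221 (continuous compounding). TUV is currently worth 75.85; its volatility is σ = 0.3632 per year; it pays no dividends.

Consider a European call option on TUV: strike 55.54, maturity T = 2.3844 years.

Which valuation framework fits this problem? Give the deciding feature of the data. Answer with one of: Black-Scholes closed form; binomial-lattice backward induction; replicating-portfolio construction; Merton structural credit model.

framework: Black-Scholes closed form

Key observation: a European claim on TUV (strike 55.54) — a lognormal (GBM) underlying with constant rate and volatility — has an exact closed-form value; no lattice or capital structure is involved.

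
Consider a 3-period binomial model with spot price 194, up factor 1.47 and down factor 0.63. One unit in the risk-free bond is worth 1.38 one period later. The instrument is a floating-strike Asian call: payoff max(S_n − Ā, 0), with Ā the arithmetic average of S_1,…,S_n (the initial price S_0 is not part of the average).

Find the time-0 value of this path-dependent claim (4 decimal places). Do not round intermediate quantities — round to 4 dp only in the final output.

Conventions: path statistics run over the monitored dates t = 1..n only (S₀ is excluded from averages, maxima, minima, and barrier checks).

price = 50.8498

Under the martingale measure an up-move has probability p* = 0.8929; value the claim as the probability-weighted average of per-path payoffs, discounted 3 periods at R = 1.38.
Enumerate all 2^3 = 8 price paths (U = up ×1.47, D = down ×0.63); each path with k up-moves has probability p*^k·(1−p*)^(3−k).
DDD: Ā=82.5759, payoff=0.0000, prob=0.001230
UDD: Ā=192.6771, payoff=0.0000, prob=0.010250
DUD: Ā=138.3571, payoff=0.0000, prob=0.010250
UUD: Ā=322.8333, payoff=0.0000, prob=0.085414
DDU: Ā=104.1355, payoff=9.0524, prob=0.010250
UDU: Ā=242.9829, payoff=21.1223, prob=0.085414
DUU: Ā=188.6629, payoff=75.4423, prob=0.085414
UUU: Ā=440.2134, payoff=176.0321, prob=0.711780
Price = Σ prob·payoff / R^3 = 133.636900 / 2.628072 = 50.8498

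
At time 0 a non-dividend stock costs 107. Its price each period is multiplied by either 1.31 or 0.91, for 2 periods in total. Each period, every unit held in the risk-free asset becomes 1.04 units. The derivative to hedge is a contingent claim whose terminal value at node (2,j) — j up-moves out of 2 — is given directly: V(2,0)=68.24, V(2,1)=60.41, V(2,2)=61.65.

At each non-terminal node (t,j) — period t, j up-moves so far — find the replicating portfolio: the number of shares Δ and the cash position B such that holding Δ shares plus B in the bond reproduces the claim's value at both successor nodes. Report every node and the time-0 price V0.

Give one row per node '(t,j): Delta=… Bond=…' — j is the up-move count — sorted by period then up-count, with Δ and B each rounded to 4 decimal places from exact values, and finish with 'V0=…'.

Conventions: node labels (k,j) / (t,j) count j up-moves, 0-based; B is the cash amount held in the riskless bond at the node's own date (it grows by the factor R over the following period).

Under the risk-neutral measure, an up-move has probability p* = (R−d)/(u−d) = 0.3250 and values discount at R = 1.04.
Terminal payoffs: V(2,0)=68.2400, V(2,1)=60.4100, V(2,2)=61.6500
Node (1,0) S=97.3700: V=(p*·60.4100+(1−p*)·68.2400)/1.04=63.1685; Δ=(60.4100−68.2400)/(127.5547−88.6067)=-0.2010; B=V−Δ·S=82.7435
Node (1,1) S=140.1700: V=(p*·61.6500+(1−p*)·60.4100)/1.04=58.4740; Δ=(61.6500−60.4100)/(183.6227−127.5547)=0.0221; B=V−Δ·S=55.3740
Node (0,0) S=107.0000: V=(p*·58.4740+(1−p*)·63.1685)/1.04=59.2719; Δ=(58.4740−63.1685)/(140.1700−97.3700)=-0.1097; B=V−Δ·S=71.0081
As a check, the time-0 holding Δ(0,0)·S0 + B(0,0) comes to 59.2719 — exactly V0.

(0,0): Delta=-0.1097 Bond=71.0081
(1,0): Delta=-0.2010 Bond=82.7435
(1,1): Delta=0.0221 Bond=55.3740
V0=59.2719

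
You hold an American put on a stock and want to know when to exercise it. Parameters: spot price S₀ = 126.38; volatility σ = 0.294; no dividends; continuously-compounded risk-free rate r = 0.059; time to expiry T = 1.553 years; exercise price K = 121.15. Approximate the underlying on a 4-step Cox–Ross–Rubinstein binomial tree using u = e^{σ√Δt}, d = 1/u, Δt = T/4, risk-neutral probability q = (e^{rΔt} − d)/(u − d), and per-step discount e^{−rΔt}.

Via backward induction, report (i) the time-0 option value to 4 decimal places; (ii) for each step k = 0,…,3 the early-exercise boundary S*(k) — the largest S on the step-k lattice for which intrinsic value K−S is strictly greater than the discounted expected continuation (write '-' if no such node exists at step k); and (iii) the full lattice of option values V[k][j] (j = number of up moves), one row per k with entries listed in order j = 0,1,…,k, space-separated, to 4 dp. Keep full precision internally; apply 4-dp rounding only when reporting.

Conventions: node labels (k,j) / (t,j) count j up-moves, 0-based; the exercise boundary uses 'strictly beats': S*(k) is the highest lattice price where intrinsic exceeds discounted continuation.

price = 11.0515
boundary = - - 87.6115 105.2252
tree:
11.0515
19.6234 3.5455
33.5385 7.5141 0.0000
48.2038 15.9248 0.0000 0.0000
60.4143 33.5385 0.0000 0.0000 0.0000

params: Δt=0.38825 u=1.20104 d=0.83261 q=0.51722 e^(-rΔt)=0.97735
t_4 payoffs: 60.4143 33.5385 0.0000 0.0000 0.0000
t_3: node(3,0) S=72.9462 payoff=48.2038 vs cont=45.4602 → 48.2038 [stop]  node(3,1) S=105.2252 payoff=15.9248 vs cont=15.8250 → 15.9248 [stop]  node(3,2) S=151.7878 payoff=0.0000 vs cont=0.0000 → 0.0000 [wait]  node(3,3) S=218.9547 payoff=0.0000 vs cont=0.0000 → 0.0000 [wait]  ⇒ S*(3)=105.2252
t_2: node(2,0) S=87.6115 payoff=33.5385 vs cont=30.7949 → 33.5385 [stop]  node(2,1) S=126.3800 payoff=0.0000 vs cont=7.5141 → 7.5141 [wait]  node(2,2) S=182.3038 payoff=0.0000 vs cont=0.0000 → 0.0000 [wait]  ⇒ S*(2)=87.6115
t_1: node(1,0) S=105.2252 payoff=15.9248 vs cont=19.6234 → 19.6234 [wait]  node(1,1) S=151.7878 payoff=0.0000 vs cont=3.5455 → 3.5455 [wait]  ⇒ S*(1)=-
t_0: node(0,0) S=126.3800 payoff=0.0000 vs cont=11.0515 → 11.0515 [wait]  ⇒ S*(0)=-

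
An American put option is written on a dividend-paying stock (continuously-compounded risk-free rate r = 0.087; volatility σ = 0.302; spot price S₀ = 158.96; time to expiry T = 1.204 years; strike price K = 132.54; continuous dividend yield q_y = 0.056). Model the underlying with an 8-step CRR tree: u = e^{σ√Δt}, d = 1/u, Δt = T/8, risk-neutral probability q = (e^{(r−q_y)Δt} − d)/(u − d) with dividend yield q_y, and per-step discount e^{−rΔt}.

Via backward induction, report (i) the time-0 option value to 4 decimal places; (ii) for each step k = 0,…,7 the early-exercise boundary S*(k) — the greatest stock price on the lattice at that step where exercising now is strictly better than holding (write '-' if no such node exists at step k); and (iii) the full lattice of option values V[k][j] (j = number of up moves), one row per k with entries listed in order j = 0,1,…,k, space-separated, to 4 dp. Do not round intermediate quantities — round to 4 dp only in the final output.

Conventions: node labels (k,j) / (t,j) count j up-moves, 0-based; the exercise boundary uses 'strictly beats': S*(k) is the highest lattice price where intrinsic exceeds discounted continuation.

price = 7.1893
boundary = - - - - 99.4860 88.4872 99.4860 111.8519
tree:
7.1893
10.9908 3.4362
16.3843 5.6871 1.1918
23.6989 9.2311 2.1608 0.2179
33.0540 14.6240 3.8808 0.4334 0.0000
44.0528 22.4534 6.8892 0.8620 0.0000 0.0000
53.8356 33.0540 12.0521 1.7148 0.0000 0.0000 0.0000
62.5368 44.0528 20.6881 3.4110 0.0000 0.0000 0.0000 0.0000
70.2761 53.8356 33.0540 6.7851 0.0000 0.0000 0.0000 0.0000 0.0000

Δt=0.15050, u=1.12430, d=0.88944, q=0.49066, disc=e^(-rΔt)=0.98699
k=8 terminal: V=max(K-S,0) → 70.2761 53.8356 33.0540 6.7851 0.0000 0.0000 0.0000 0.0000 0.0000
k=7: j=0 S=70.0032 intr=62.5368 cont=61.4002 V=62.5368[EX]; j=1 S=88.4872 intr=44.0528 cont=43.0713 V=44.0528[EX]; j=2 S=111.8519 intr=20.6881 cont=19.9027 V=20.6881[EX]; j=3 S=141.3860 intr=0.0000 cont=3.4110 V=3.4110[hold]; j=4 S=178.7184 intr=0.0000 cont=0.0000 V=0.0000[hold]; j=5 S=225.9083 intr=0.0000 cont=0.0000 V=0.0000[hold]; j=6 S=285.5585 intr=0.0000 cont=0.0000 V=0.0000[hold]; j=7 S=360.9591 intr=0.0000 cont=0.0000 V=0.0000[hold]  S*(7)=111.8519
k=6: j=0 S=78.7044 intr=53.8356 cont=52.7720 V=53.8356[EX]; j=1 S=99.4860 intr=33.0540 cont=32.1648 V=33.0540[EX]; j=2 S=125.7549 intr=6.7851 cont=12.0521 V=12.0521[hold]; j=3 S=158.9600 intr=0.0000 cont=1.7148 V=1.7148[hold]; j=4 S=200.9328 intr=0.0000 cont=0.0000 V=0.0000[hold]; j=5 S=253.9883 intr=0.0000 cont=0.0000 V=0.0000[hold]; j=6 S=321.0529 intr=0.0000 cont=0.0000 V=0.0000[hold]  S*(6)=99.4860
k=5: j=0 S=88.4872 intr=44.0528 cont=43.0713 V=44.0528[EX]; j=1 S=111.8519 intr=20.6881 cont=22.4534 V=22.4534[hold]; j=2 S=141.3860 intr=0.0000 cont=6.8892 V=6.8892[hold]; j=3 S=178.7184 intr=0.0000 cont=0.8620 V=0.8620[hold]; j=4 S=225.9083 intr=0.0000 cont=0.0000 V=0.0000[hold]; j=5 S=285.5585 intr=0.0000 cont=0.0000 V=0.0000[hold]  S*(5)=88.4872
k=4: j=0 S=99.4860 intr=33.0540 cont=33.0197 V=33.0540[EX]; j=1 S=125.7549 intr=6.7851 cont=14.6240 V=14.6240[hold]; j=2 S=158.9600 intr=0.0000 cont=3.8808 V=3.8808[hold]; j=3 S=200.9328 intr=0.0000 cont=0.4334 V=0.4334[hold]; j=4 S=253.9883 intr=0.0000 cont=0.0000 V=0.0000[hold]  S*(4)=99.4860
k=3: j=0 S=111.8519 intr=20.6881 cont=23.6989 V=23.6989[hold]; j=1 S=141.3860 intr=0.0000 cont=9.2311 V=9.2311[hold]; j=2 S=178.7184 intr=0.0000 cont=2.1608 V=2.1608[hold]; j=3 S=225.9083 intr=0.0000 cont=0.2179 V=0.2179[hold]  S*(3)=-
k=2: j=0 S=125.7549 intr=6.7851 cont=16.3843 V=16.3843[hold]; j=1 S=158.9600 intr=0.0000 cont=5.6871 V=5.6871[hold]; j=2 S=200.9328 intr=0.0000 cont=1.1918 V=1.1918[hold]  S*(2)=-
k=1: j=0 S=141.3860 intr=0.0000 cont=10.9908 V=10.9908[hold]; j=1 S=178.7184 intr=0.0000 cont=3.4362 V=3.4362[hold]  S*(1)=-
k=0: j=0 S=158.9600 intr=0.0000 cont=7.1893 V=7.1893[hold]  S*(0)=-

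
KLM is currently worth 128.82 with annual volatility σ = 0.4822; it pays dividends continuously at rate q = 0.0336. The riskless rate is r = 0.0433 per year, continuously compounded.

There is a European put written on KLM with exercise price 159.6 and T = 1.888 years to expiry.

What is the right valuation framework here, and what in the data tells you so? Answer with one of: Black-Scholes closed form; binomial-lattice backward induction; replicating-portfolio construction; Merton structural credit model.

framework: Black-Scholes closed form

Key observation: the instrument is a plain European put (strike 159.6) on a lognormal asset; the exact continuous-time formula applies directly.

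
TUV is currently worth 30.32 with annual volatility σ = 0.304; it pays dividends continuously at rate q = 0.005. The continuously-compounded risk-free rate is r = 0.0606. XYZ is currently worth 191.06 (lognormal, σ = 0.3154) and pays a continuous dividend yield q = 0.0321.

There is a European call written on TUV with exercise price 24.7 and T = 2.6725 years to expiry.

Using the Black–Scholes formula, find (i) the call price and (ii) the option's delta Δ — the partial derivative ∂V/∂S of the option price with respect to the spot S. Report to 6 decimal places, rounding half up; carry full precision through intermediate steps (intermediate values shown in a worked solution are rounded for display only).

σ√T = 0.304·√2.6725 = 0.496973
d₁ = (ln(S/K) + (r−q+σ²/2)T) / (σ√T) = (ln(30.32/24.7) + (0.0606−0.005+0.304²/2)·2.6725) / 0.496973 = (0.205004 + 0.272082) / 0.496973 = 0.959985
d₂ = d₁ − σ√T = 0.959985 − 0.496973 = 0.463012
e^{−rT} = 0.850481
e^{−qT} = 0.986726
N(d₁) = 0.831469,  N(d₂) = 0.678322
Call price V = S·e^{−qT}·N(d₁) − K·e^{−rT}·N(d₂) = 24.875498 − 14.249430 = 10.626068
Δ = e^{−qT}·N(d₁) = 0.820432

price = 10.626068
Δ = 0.820432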